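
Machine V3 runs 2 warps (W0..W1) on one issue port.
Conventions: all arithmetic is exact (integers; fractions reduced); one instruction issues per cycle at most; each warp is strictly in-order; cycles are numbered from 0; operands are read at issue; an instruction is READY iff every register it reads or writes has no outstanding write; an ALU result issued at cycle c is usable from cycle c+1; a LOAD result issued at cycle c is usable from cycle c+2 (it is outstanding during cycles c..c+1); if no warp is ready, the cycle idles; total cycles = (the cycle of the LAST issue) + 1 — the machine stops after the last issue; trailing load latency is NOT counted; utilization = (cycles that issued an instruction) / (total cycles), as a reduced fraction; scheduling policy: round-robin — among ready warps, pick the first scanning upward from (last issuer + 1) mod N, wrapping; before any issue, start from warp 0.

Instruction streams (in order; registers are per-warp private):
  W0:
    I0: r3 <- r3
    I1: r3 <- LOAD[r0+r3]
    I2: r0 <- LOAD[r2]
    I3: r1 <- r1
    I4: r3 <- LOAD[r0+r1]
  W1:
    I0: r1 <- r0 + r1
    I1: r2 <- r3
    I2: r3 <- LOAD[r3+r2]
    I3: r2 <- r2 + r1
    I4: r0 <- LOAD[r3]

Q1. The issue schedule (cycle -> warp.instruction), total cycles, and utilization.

cycle 0: W0.I0
cycle 1: W1.I0
cycle 2: W0.I1
cycle 3: W1.I1
cycle 4: W0.I2
cycle 5: W1.I2
cycle 6: W0.I3
cycle 7: W1.I3
cycle 8: W0.I4
cycle 9: W1.I4

Answer: 10 cycles, utilization 1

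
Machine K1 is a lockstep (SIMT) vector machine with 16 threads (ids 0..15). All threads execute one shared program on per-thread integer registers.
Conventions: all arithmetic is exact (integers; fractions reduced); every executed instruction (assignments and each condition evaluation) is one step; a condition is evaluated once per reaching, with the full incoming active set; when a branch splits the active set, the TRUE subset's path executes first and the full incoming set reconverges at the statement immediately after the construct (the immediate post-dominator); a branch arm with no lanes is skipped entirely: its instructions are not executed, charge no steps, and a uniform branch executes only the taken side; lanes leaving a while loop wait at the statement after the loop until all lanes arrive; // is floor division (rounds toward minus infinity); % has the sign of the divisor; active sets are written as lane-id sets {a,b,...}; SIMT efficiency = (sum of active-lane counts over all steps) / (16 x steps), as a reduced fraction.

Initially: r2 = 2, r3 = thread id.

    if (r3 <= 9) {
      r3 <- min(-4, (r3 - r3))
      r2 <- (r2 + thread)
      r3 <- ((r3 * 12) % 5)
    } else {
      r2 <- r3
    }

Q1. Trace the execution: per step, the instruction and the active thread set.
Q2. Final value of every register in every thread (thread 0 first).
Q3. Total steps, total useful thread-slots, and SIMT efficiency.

step 0: eval (r3 <= 9)               {0,1,2,3,4,5,6,7,8,9,10,11,12,13,14,15}
step 1: r3 <- min(-4, (r3 - r3))     {0,1,2,3,4,5,6,7,8,9}
step 2: r2 <- (r2 + thread)          {0,1,2,3,4,5,6,7,8,9}
step 3: r3 <- ((r3 * 12) % 5)        {0,1,2,3,4,5,6,7,8,9}
step 4: r2 <- r3                     {10,11,12,13,14,15}

Answer: 5 steps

r2: 2,3,4,5,6,7,8,9,10,11,10,11,12,13,14,15
r3: 2,2,2,2,2,2,2,2,2,2,10,11,12,13,14,15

steps = 5; useful = 52; efficiency = 52/80 = 13/20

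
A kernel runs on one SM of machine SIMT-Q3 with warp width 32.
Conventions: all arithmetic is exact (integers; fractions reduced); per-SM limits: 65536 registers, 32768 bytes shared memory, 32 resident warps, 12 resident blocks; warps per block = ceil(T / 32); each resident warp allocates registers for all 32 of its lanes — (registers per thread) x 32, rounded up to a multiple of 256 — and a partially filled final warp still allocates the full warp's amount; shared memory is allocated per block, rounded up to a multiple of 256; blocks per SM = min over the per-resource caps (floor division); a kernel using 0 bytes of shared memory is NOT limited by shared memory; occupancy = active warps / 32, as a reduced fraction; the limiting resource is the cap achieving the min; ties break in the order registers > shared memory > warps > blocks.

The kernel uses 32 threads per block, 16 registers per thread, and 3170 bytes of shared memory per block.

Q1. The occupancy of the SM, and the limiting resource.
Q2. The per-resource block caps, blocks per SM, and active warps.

Answer: occupancy 9/32, limited by shared memory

registers: 128 blocks
shared memory: 9 blocks
warps: 32 blocks
blocks: 12 blocks

Answer: 9 blocks, 9 active warps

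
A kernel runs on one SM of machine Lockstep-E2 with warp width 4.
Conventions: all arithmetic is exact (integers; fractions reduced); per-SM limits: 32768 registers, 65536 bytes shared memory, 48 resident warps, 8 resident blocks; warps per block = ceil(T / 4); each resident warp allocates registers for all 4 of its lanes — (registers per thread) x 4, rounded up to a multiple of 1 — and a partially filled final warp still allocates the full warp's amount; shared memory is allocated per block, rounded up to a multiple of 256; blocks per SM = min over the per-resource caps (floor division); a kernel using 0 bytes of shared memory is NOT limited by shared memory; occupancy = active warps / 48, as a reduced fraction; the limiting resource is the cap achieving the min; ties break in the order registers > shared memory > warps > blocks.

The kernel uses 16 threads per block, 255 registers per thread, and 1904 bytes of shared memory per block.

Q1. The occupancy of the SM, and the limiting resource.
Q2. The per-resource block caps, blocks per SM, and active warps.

Answer: occupancy 2/3, limited by registers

registers: 8 blocks
shared memory: 32 blocks
warps: 12 blocks
blocks: 8 blocks

Answer: 8 blocks, 32 active warps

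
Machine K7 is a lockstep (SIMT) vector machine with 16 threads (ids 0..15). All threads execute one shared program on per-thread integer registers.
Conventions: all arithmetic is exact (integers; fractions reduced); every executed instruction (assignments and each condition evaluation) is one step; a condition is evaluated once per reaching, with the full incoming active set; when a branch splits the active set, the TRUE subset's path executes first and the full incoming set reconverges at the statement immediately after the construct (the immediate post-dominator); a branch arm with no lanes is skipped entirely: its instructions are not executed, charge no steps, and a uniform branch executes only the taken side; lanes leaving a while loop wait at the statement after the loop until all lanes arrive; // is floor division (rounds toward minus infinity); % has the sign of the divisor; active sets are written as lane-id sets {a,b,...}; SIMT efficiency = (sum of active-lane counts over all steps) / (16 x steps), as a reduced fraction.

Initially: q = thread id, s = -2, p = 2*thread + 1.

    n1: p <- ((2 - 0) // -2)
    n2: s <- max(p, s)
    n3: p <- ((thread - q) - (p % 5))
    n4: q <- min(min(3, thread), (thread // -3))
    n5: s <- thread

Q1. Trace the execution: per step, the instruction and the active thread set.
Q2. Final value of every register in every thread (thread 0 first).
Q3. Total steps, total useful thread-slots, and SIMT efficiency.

step 0: p <- ((2 - 0) // -2)         {0,1,2,3,4,5,6,7,8,9,10,11,12,13,14,15}
step 1: s <- max(p, s)               {0,1,2,3,4,5,6,7,8,9,10,11,12,13,14,15}
step 2: p <- ((thread - q) - (p % 5)) {0,1,2,3,4,5,6,7,8,9,10,11,12,13,14,15}
step 3: q <- min(min(3, thread), (thread // -3)) {0,1,2,3,4,5,6,7,8,9,10,11,12,13,14,15}
step 4: s <- thread                  {0,1,2,3,4,5,6,7,8,9,10,11,12,13,14,15}

Answer: 5 steps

q: 0,-1,-1,-1,-2,-2,-2,-3,-3,-3,-4,-4,-4,-5,-5,-5
s: 0,1,2,3,4,5,6,7,8,9,10,11,12,13,14,15
p: -4,-4,-4,-4,-4,-4,-4,-4,-4,-4,-4,-4,-4,-4,-4,-4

steps = 5; useful = 80; efficiency = 80/80 = 1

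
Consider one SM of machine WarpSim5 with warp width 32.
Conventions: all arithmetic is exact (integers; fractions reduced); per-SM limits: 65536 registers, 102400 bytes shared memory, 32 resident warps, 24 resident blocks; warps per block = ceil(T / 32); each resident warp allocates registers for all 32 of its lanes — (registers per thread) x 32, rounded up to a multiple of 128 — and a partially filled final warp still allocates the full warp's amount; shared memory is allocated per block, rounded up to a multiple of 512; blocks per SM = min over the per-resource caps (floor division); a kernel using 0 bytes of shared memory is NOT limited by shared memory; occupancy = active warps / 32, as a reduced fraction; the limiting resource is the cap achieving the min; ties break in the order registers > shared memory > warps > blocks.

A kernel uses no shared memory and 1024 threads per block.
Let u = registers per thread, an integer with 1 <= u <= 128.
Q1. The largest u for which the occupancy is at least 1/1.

Answer: u = 64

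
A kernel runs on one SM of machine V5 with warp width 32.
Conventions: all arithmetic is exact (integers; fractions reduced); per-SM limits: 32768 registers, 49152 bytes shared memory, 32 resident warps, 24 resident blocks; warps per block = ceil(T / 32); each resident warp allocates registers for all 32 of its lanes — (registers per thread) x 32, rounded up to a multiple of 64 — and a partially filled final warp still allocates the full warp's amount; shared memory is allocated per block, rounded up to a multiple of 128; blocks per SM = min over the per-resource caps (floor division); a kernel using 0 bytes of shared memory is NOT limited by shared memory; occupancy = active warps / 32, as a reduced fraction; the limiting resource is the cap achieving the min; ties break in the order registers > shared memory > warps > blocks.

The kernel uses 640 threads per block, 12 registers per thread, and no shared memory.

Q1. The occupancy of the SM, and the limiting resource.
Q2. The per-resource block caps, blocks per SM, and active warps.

Answer: occupancy 5/8, limited by warps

registers: 4 blocks
shared memory: no limit (kernel uses none)
warps: 1 block
blocks: 24 blocks

Answer: 1 block, 20 active warps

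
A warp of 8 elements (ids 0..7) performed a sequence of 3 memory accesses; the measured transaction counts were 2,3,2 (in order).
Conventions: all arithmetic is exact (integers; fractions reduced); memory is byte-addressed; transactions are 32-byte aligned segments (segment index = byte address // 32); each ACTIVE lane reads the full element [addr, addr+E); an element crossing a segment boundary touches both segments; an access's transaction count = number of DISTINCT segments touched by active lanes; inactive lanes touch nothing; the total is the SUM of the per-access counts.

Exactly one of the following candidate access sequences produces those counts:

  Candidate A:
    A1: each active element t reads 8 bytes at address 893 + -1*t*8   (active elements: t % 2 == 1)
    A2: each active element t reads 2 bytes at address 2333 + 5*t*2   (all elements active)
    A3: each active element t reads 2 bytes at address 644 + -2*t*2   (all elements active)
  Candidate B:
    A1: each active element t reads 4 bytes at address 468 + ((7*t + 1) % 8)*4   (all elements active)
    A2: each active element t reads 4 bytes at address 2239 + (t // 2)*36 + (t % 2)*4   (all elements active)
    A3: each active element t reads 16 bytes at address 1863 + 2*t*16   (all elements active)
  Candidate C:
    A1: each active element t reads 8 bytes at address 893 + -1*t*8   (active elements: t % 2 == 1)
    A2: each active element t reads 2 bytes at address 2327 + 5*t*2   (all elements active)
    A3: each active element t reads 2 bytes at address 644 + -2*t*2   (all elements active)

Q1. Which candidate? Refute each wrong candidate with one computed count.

A: A2 gives 4 transactions, not 3
B: A2 gives 5 transactions, not 3
C: all counts match (2,3,2)

Answer: C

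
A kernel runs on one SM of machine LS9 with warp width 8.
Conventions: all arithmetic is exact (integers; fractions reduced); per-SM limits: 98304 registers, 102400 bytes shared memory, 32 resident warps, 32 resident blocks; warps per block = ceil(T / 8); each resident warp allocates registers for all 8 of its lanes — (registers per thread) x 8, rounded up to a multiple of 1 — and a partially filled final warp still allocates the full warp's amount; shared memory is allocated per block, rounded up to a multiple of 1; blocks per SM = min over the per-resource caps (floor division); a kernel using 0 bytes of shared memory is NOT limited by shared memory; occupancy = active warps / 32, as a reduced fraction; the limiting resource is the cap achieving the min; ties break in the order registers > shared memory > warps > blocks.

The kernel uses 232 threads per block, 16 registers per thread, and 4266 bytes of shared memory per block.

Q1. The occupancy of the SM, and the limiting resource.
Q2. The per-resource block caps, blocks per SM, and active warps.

Answer: occupancy 29/32, limited by warps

registers: 26 blocks
shared memory: 24 blocks
warps: 1 block
blocks: 32 blocks

Answer: 1 block, 29 active warps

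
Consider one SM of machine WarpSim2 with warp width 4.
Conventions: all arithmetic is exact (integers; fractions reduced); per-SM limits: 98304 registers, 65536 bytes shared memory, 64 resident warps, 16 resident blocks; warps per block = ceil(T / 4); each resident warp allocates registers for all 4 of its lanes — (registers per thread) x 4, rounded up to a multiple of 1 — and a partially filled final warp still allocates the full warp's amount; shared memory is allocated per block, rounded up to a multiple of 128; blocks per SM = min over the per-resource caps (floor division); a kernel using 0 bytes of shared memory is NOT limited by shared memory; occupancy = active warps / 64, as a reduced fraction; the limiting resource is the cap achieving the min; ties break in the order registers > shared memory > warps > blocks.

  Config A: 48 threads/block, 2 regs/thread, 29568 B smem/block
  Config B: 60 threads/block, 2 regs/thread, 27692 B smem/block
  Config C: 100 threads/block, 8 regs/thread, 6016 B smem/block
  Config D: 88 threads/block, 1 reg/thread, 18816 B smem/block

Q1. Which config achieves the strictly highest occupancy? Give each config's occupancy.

occupancies: A 3/8, B 15/32, C 25/32, D 11/16

Answer: C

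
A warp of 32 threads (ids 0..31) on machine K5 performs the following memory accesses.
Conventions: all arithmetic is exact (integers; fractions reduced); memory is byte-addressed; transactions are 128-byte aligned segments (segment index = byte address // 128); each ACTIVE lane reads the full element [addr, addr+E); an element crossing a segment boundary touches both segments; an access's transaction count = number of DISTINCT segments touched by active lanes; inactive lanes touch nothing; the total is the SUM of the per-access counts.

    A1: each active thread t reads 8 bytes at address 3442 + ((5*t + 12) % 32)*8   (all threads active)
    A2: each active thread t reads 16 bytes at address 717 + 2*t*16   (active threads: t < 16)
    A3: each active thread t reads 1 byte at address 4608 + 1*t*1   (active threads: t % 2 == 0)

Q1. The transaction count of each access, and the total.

A1: 3 transactions
A2: 5 transactions
A3: 1 transaction

Answer: 3,5,1; total 9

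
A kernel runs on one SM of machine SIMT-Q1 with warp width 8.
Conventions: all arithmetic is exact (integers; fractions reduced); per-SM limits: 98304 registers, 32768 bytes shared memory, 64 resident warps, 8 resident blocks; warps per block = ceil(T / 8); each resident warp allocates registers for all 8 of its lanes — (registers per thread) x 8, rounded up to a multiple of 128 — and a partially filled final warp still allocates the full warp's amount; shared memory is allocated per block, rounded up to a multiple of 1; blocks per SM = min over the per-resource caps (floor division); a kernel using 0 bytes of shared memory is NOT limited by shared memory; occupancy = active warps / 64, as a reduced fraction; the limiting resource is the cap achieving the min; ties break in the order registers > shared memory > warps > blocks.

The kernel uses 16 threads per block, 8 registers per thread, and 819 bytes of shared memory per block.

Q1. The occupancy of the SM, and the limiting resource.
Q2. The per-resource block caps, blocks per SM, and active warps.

Answer: occupancy 1/4, limited by blocks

registers: 384 blocks
shared memory: 40 blocks
warps: 32 blocks
blocks: 8 blocks

Answer: 8 blocks, 16 active warps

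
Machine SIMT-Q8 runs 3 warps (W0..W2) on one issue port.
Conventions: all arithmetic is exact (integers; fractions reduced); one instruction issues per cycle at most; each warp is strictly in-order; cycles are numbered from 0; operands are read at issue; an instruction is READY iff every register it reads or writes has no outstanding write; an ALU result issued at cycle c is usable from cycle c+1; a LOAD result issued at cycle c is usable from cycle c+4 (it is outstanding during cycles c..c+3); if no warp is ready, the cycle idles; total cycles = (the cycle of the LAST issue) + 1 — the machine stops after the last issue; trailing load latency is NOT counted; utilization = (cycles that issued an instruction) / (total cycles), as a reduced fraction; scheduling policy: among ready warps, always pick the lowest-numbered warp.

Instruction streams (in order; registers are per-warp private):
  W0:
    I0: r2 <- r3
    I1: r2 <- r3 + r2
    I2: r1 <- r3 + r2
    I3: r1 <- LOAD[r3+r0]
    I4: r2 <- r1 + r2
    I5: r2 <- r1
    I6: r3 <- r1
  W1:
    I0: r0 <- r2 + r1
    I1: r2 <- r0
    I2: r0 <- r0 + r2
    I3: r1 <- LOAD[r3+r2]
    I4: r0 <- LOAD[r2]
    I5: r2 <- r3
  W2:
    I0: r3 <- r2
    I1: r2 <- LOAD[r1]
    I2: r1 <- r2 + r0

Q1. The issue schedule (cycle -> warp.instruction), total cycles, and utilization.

cycle 0: W0.I0
cycle 1: W0.I1
cycle 2: W0.I2
cycle 3: W0.I3
cycle 4: W1.I0
cycle 5: W1.I1
cycle 6: W1.I2
cycle 7: W0.I4
cycle 8: W0.I5
cycle 9: W0.I6
cycle 10: W1.I3
cycle 11: W1.I4
cycle 12: W1.I5
cycle 13: W2.I0
cycle 14: W2.I1
cycle 15: idle
cycle 16: idle
cycle 17: idle
cycle 18: W2.I2

Answer: 19 cycles, utilization 16/19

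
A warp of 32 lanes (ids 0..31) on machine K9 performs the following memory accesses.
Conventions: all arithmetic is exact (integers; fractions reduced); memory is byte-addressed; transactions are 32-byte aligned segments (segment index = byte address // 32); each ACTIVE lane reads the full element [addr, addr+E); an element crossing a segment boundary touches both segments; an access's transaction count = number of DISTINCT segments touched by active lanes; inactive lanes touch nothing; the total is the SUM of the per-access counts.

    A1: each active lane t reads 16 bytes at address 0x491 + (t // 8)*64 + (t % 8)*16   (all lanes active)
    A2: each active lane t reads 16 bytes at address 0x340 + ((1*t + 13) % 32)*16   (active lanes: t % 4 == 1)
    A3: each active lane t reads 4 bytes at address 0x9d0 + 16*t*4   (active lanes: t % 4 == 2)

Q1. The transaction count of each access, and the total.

A1: 11 transactions
A2: 8 transactions
A3: 8 transactions

Answer: 11,8,8; total 27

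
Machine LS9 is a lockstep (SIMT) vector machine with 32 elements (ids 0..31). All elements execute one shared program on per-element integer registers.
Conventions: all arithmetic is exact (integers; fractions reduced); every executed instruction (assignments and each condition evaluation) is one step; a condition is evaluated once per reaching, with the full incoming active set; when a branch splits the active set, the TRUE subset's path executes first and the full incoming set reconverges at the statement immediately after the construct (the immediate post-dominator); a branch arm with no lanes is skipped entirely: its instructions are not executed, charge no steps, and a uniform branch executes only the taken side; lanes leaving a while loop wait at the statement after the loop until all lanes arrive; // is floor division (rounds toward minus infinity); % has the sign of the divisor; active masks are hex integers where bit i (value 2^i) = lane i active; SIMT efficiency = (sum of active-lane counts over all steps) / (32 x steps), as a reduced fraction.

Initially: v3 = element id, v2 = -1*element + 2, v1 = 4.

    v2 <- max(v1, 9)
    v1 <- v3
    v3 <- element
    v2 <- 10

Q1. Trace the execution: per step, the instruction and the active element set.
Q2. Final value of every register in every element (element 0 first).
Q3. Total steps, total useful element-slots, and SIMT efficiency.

step 0: v2 <- max(v1, 9)             0xffffffff
step 1: v1 <- v3                     0xffffffff
step 2: v3 <- element                0xffffffff
step 3: v2 <- 10                     0xffffffff

Answer: 4 steps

v3: 0,1,2,3,4,5,6,7,8,9,10,11,12,13,14,15,16,17,18,19,20,21,22,23,24,25,26,27,28,29,30,31
v2: 10,10,10,10,10,10,10,10,10,10,10,10,10,10,10,10,10,10,10,10,10,10,10,10,10,10,10,10,10,10,10,10
v1: 0,1,2,3,4,5,6,7,8,9,10,11,12,13,14,15,16,17,18,19,20,21,22,23,24,25,26,27,28,29,30,31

steps = 4; useful = 128; efficiency = 128/128 = 1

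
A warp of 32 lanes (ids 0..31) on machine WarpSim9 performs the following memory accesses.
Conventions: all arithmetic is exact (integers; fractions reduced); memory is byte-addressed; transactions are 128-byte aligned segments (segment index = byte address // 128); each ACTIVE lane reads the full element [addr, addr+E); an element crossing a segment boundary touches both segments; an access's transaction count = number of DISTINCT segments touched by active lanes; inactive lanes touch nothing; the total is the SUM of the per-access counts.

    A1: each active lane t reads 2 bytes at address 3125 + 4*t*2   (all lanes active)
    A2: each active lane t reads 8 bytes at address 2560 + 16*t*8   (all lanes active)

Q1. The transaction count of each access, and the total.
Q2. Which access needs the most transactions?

A1: 3 transactions
A2: 32 transactions

Answer: 3,32; total 35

Answer: A2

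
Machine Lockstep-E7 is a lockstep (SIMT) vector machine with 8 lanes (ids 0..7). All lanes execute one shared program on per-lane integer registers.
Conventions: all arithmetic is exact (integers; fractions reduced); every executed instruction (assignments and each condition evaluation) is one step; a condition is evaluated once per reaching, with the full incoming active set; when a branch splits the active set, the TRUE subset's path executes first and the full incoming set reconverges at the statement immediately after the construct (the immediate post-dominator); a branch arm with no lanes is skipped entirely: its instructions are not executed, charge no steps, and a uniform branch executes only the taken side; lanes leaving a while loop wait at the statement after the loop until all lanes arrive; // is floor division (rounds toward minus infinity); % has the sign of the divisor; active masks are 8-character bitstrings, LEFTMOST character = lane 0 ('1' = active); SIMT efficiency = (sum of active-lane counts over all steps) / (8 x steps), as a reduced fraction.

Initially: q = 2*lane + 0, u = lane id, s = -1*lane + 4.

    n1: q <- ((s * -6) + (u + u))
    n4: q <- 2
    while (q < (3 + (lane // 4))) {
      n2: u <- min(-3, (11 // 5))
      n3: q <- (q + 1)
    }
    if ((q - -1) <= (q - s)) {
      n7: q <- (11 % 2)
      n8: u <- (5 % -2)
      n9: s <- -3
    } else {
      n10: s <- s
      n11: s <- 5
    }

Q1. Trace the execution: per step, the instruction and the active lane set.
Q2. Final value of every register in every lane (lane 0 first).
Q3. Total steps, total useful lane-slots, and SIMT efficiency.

step 0: q <- ((s * -6) + (u + u))    11111111
step 1: q <- 2                       11111111
step 2: eval (q < (3 + (lane // 4))) 11111111
step 3: u <- min(-3, (11 // 5))      11111111
step 4: q <- (q + 1)                 11111111
step 5: eval (q < (3 + (lane // 4))) 11111111
step 6: u <- min(-3, (11 // 5))      00001111
step 7: q <- (q + 1)                 00001111
step 8: eval (q < (3 + (lane // 4))) 00001111
step 9: eval ((q - -1) <= (q - s))   11111111
step 10: q <- (11 % 2)                00000111
step 11: u <- (5 % -2)                00000111
step 12: s <- -3                      00000111
step 13: s <- s                       11111000
step 14: s <- 5                       11111000

Answer: 15 steps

q: 3,3,3,3,4,1,1,1
u: -3,-3,-3,-3,-3,-1,-1,-1
s: 5,5,5,5,5,-3,-3,-3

steps = 15; useful = 87; efficiency = 87/120 = 29/40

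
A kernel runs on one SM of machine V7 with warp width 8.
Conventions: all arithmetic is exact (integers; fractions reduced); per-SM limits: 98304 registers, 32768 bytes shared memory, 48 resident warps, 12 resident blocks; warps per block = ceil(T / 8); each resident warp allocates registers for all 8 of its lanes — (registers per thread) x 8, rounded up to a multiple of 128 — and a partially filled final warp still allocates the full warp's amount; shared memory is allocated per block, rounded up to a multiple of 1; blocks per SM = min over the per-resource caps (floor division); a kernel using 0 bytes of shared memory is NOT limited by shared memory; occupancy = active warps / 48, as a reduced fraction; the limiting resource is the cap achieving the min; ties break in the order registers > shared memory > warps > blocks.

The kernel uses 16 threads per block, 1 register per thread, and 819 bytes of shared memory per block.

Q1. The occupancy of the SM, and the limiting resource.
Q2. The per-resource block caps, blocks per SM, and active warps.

Answer: occupancy 1/2, limited by blocks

registers: 384 blocks
shared memory: 40 blocks
warps: 24 blocks
blocks: 12 blocks

Answer: 12 blocks, 24 active warps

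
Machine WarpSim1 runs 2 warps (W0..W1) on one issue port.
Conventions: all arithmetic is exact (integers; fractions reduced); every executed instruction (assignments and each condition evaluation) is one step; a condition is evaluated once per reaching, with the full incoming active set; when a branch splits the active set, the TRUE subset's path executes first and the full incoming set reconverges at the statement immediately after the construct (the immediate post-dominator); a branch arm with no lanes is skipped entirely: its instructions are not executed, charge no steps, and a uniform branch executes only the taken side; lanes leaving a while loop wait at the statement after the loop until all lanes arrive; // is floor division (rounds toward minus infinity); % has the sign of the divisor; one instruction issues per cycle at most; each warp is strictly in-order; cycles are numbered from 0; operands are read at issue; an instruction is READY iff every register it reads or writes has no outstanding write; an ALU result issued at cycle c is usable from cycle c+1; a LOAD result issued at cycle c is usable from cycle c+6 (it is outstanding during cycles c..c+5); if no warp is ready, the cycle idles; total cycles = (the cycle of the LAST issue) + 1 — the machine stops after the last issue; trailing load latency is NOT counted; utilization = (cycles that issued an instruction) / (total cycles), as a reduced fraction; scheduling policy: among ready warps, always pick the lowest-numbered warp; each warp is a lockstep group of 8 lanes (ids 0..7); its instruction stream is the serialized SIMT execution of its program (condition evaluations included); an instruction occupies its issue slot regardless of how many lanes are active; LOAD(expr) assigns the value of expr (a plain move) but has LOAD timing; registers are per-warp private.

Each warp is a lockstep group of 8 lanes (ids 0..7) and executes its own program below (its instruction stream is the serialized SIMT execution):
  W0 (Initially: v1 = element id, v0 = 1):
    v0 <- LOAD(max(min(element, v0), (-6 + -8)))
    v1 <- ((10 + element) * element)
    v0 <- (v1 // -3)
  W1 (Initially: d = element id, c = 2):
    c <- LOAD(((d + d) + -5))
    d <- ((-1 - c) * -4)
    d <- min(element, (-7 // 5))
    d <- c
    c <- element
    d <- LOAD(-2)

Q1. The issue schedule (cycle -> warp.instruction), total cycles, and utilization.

cycle 0: W0.I0
cycle 1: W0.I1
cycle 2: W1.I0
cycle 3: idle
cycle 4: idle
cycle 5: idle
cycle 6: W0.I2
cycle 7: idle
cycle 8: W1.I1
cycle 9: W1.I2
cycle 10: W1.I3
cycle 11: W1.I4
cycle 12: W1.I5

Answer: 13 cycles, utilization 9/13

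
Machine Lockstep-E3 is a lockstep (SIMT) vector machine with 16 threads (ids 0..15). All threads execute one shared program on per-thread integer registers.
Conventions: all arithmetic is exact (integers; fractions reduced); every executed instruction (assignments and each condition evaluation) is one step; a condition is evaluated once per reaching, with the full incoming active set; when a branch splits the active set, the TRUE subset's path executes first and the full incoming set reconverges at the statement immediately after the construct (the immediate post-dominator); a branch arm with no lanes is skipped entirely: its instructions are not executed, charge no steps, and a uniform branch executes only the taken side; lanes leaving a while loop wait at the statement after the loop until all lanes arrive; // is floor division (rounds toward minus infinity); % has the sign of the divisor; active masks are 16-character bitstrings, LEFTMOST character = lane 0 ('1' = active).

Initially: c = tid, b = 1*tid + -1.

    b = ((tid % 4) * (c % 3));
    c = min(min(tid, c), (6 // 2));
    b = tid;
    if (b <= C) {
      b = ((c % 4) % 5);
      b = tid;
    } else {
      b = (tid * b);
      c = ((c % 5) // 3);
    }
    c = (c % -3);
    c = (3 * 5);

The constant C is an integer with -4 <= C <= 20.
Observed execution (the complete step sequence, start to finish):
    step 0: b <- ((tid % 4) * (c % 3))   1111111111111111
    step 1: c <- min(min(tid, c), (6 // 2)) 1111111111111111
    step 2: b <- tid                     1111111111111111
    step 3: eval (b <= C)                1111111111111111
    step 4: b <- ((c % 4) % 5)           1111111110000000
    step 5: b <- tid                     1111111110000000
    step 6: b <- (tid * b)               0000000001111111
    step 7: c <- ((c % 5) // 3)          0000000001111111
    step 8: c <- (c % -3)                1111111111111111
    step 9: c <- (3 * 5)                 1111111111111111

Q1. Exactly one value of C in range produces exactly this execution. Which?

Answer: C = 8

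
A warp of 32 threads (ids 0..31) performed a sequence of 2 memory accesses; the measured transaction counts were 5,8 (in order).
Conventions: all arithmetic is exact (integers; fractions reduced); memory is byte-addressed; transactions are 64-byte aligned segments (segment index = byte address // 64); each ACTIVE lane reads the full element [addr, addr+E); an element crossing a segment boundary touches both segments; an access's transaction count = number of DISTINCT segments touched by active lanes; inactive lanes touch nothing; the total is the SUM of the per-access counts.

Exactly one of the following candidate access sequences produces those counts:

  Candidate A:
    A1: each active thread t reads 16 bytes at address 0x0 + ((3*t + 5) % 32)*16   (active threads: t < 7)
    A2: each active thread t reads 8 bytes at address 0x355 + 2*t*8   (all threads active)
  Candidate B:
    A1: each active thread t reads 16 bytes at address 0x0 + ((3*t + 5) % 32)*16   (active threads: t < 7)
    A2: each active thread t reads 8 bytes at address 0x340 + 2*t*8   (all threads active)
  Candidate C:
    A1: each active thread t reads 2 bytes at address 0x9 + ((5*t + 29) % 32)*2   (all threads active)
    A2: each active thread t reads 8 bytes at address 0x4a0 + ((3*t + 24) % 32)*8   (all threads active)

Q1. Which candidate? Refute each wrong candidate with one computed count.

A: A2 gives 9 transactions, not 8
C: A1 gives 2 transactions, not 5
B: all counts match (5,8)

Answer: B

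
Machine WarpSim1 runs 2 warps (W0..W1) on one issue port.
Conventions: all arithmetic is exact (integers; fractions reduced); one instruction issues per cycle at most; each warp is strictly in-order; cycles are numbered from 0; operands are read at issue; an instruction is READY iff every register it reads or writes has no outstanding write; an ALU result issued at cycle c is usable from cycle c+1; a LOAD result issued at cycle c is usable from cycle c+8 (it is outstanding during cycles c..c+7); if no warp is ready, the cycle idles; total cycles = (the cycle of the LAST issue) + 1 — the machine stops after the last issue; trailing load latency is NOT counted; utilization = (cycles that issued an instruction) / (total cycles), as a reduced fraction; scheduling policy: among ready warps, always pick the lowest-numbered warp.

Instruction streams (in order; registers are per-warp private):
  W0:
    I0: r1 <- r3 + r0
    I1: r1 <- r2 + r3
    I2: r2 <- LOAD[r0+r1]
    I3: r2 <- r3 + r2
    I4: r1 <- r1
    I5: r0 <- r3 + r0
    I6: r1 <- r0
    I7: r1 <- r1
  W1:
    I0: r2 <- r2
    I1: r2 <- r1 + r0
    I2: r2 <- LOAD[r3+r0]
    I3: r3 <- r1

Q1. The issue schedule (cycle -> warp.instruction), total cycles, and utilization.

cycle 0: W0.I0
cycle 1: W0.I1
cycle 2: W0.I2
cycle 3: W1.I0
cycle 4: W1.I1
cycle 5: W1.I2
cycle 6: W1.I3
cycle 7: idle
cycle 8: idle
cycle 9: idle
cycle 10: W0.I3
cycle 11: W0.I4
cycle 12: W0.I5
cycle 13: W0.I6
cycle 14: W0.I7

Answer: 15 cycles, utilization 4/5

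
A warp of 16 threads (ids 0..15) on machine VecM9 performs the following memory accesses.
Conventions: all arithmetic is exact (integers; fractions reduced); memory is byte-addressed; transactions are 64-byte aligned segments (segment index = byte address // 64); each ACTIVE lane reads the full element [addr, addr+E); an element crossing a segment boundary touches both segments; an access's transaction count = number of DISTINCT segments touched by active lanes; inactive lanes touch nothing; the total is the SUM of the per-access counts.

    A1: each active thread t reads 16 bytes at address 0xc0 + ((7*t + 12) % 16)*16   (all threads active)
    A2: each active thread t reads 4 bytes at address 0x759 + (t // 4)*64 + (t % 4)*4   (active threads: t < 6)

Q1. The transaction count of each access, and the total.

A1: 4 transactions
A2: 2 transactions

Answer: 4,2; total 6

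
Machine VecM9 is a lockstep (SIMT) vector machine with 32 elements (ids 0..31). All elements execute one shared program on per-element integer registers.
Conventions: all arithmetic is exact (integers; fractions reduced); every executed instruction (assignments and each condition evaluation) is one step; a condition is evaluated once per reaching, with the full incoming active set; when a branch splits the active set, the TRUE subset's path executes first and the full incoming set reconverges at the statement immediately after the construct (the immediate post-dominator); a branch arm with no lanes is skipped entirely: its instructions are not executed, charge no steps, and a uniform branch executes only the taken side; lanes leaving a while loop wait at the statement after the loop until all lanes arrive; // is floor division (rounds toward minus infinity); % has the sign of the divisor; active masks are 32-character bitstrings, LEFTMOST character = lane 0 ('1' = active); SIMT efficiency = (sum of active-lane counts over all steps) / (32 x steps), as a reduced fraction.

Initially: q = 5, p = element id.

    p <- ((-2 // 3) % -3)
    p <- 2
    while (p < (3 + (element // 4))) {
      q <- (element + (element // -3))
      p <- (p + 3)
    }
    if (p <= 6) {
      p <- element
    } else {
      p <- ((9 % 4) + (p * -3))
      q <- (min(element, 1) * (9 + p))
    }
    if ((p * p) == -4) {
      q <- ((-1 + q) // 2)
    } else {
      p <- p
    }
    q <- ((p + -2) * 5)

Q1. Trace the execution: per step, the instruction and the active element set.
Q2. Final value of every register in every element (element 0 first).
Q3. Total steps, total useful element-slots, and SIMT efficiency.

step 0: p <- ((-2 // 3) % -3)        11111111111111111111111111111111
step 1: p <- 2                       11111111111111111111111111111111
step 2: eval (p < (3 + (element // 4))) 11111111111111111111111111111111
step 3: q <- (element + (element // -3)) 11111111111111111111111111111111
step 4: p <- (p + 3)                 11111111111111111111111111111111
step 5: eval (p < (3 + (element // 4))) 11111111111111111111111111111111
step 6: q <- (element + (element // -3)) 00000000000011111111111111111111
step 7: p <- (p + 3)                 00000000000011111111111111111111
step 8: eval (p < (3 + (element // 4))) 00000000000011111111111111111111
step 9: q <- (element + (element // -3)) 00000000000000000000000011111111
step 10: p <- (p + 3)                 00000000000000000000000011111111
step 11: eval (p < (3 + (element // 4))) 00000000000000000000000011111111
step 12: eval (p <= 6)                11111111111111111111111111111111
step 13: p <- element                 11111111111100000000000000000000
step 14: p <- ((9 % 4) + (p * -3))    00000000000011111111111111111111
step 15: q <- (min(element, 1) * (9 + p)) 00000000000011111111111111111111
step 16: eval ((p * p) == -4)         11111111111111111111111111111111
step 17: p <- p                       11111111111111111111111111111111
step 18: q <- ((p + -2) * 5)          11111111111111111111111111111111

Answer: 19 steps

q: -10,-5,0,5,10,15,20,25,30,35,40,45,-125,-125,-125,-125,-125,-125,-125,-125,-125,-125,-125,-125,-170,-170,-170,-170,-170,-170,-170,-170
p: 0,1,2,3,4,5,6,7,8,9,10,11,-23,-23,-23,-23,-23,-23,-23,-23,-23,-23,-23,-23,-32,-32,-32,-32,-32,-32,-32,-32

steps = 19; useful = 456; efficiency = 456/608 = 3/4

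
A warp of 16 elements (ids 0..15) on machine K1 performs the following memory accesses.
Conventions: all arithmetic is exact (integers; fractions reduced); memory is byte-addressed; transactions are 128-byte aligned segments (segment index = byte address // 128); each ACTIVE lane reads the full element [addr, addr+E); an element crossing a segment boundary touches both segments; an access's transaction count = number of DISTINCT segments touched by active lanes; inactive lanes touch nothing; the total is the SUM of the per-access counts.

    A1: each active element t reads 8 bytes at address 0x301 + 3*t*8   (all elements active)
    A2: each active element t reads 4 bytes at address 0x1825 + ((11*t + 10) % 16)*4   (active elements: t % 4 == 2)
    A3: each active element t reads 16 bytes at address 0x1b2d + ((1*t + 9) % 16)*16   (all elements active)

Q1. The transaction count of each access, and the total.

A1: 3 transactions
A2: 1 transaction
A3: 3 transactions

Answer: 3,1,3; total 7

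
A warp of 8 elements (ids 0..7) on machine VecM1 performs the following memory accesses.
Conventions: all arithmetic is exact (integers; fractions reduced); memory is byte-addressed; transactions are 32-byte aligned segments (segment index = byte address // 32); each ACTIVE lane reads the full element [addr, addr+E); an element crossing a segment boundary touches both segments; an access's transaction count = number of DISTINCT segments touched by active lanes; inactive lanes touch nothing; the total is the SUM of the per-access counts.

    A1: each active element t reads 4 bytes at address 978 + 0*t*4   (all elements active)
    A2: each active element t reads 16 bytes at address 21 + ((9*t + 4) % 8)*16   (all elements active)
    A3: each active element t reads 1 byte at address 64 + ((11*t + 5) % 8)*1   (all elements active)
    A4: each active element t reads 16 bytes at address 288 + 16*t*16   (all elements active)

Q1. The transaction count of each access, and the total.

A1: 1 transaction
A2: 5 transactions
A3: 1 transaction
A4: 8 transactions

Answer: 1,5,1,8; total 15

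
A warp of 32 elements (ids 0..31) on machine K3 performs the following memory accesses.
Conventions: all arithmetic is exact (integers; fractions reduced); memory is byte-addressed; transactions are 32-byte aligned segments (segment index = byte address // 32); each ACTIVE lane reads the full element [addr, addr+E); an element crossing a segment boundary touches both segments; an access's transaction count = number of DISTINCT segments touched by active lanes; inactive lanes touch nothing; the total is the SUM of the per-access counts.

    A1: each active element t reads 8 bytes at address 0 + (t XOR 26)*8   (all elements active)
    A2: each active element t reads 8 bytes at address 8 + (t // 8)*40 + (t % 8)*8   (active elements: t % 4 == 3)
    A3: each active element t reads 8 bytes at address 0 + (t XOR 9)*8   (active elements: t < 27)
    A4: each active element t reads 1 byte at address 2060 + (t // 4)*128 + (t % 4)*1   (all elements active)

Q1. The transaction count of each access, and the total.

A1: 8 transactions
A2: 5 transactions
A3: 7 transactions
A4: 8 transactions

Answer: 8,5,7,8; total 28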